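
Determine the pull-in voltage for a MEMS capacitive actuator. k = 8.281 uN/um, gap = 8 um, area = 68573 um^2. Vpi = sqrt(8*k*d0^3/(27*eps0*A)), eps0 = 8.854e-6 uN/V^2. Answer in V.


Step 1: Compute numerator: 8 * k * d0^3 = 8 * 8.281 * 8^3 = 33918.976
Step 2: Compute denominator: 27 * eps0 * A = 27 * 8.854e-6 * 68573 = 16.392924
Step 3: Vpi = sqrt(33918.976 / 16.392924)
Vpi = 45.49 V


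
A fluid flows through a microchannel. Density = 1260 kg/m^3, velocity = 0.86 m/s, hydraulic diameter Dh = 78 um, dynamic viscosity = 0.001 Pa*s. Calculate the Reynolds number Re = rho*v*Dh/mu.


Step 1: Convert Dh to meters: Dh = 78e-6 m
Step 2: Re = rho * v * Dh / mu
Re = 1260 * 0.86 * 78e-6 / 0.001
Re = 84.521


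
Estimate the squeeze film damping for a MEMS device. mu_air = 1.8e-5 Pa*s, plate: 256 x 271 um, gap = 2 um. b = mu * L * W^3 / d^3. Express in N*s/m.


Step 1: Convert to SI.
L = 256e-6 m, W = 271e-6 m, d = 2e-6 m
Step 2: W^3 = (271e-6)^3 = 1.99e-11 m^3
Step 3: d^3 = (2e-6)^3 = 8.00e-18 m^3
Step 4: b = 1.8e-5 * 256e-6 * 1.99e-11 / 8.00e-18
b = 1.15e-02 N*s/m


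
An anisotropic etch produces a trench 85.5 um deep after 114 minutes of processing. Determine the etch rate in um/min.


Step 1: Etch rate = depth / time
Step 2: rate = 85.5 / 114
rate = 0.75 um/min


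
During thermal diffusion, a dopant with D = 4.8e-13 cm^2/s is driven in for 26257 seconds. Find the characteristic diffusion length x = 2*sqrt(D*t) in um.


Step 1: Compute D*t = 4.8e-13 * 26257 = 1.260336e-08 cm^2
Step 2: sqrt(D*t) = 1.12265e-04 cm
Step 3: x = 2 * 1.12265e-04 cm = 2.2453e-04 cm
Step 4: Convert to um (1 cm = 1e4 um): x = 2.245 um


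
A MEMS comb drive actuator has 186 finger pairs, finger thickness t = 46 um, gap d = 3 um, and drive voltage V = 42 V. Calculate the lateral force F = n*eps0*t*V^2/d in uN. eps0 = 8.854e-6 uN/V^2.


Step 1: Parameters: n=186, eps0=8.854e-6 uN/V^2, t=46 um, V=42 V, d=3 um
Step 2: V^2 = 1764
Step 3: F = 186 * 8.854e-6 * 46 * 1764 / 3
F = 44.544 uN


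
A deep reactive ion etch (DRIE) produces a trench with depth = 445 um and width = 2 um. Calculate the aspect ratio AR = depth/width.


Step 1: AR = depth / width
Step 2: AR = 445 / 2
AR = 222.5


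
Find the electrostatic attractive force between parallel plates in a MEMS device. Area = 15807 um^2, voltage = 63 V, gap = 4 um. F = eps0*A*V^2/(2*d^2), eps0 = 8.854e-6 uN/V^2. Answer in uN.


Step 1: Identify parameters.
eps0 = 8.854e-6 uN/V^2, A = 15807 um^2, V = 63 V, d = 4 um
Step 2: Compute V^2 = 63^2 = 3969
Step 3: Compute d^2 = 4^2 = 16
Step 4: F = 0.5 * 8.854e-6 * 15807 * 3969 / 16
F = 17.359 uN


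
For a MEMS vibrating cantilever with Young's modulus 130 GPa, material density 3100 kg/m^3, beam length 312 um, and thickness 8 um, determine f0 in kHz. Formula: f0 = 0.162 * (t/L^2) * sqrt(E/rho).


Step 1: Convert units to SI.
t_SI = 8e-6 m, L_SI = 312e-6 m
Step 2: Calculate sqrt(E/rho).
sqrt(130e9 / 3100) = 6475.76 m/s
Step 3: Compute f0.
f0 = 0.162 * 8e-6 / (312e-6)^2 * 6475.76 = 86215.7 Hz = 86.22 kHz


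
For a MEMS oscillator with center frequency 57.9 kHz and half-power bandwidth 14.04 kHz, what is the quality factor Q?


Step 1: Q = f0 / bandwidth
Step 2: Q = 57.9 / 14.04
Q = 4.1


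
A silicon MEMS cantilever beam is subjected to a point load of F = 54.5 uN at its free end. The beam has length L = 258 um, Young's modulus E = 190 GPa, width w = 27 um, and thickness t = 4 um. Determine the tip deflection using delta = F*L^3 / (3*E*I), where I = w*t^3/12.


Step 1: Calculate the second moment of area.
I = w * t^3 / 12 = 27 * 4^3 / 12 = 144.0 um^4
Step 2: Convert E to consistent units (1 GPa = 1000 uN/um^2).
E = 190 GPa = 190000 uN/um^2
Step 3: Calculate tip deflection.
delta = F * L^3 / (3 * E * I)
delta = 54.5 * 258^3 / (3 * 190000 * 144.0)
delta = 11.403 um


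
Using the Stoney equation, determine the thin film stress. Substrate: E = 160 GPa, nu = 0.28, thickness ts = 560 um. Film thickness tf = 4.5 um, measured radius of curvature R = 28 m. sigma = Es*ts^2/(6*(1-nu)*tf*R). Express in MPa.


Step 1: Compute numerator: Es * ts^2 = 160 * 560^2 = 50176000 (GPa*um^2)
Step 2: Compute denominator (R in um): 6*(1-nu)*tf*R = 6*0.72*4.5*28e6 = 544320000.0 (um^2)
Step 3: sigma (GPa) = 50176000 / 544320000.0 = 9.2181e-02 GPa
Step 4: Convert to MPa (x1000): sigma = 92.2 MPa


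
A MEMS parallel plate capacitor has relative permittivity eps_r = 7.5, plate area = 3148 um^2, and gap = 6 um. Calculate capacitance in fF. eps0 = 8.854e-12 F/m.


Step 1: Convert area to m^2: A = 3148e-12 m^2
Step 2: Convert gap to m: d = 6e-6 m
Step 3: C = eps0 * eps_r * A / d
C = 8.854e-12 * 7.5 * 3148e-12 / 6e-6
Step 4: Convert to fF (multiply by 1e15).
C = 34.84 fF


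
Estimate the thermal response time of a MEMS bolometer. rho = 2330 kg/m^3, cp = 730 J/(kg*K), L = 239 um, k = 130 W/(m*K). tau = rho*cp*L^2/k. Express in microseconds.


Step 1: Convert L to m: L = 239e-6 m
Step 2: L^2 = (239e-6)^2 = 5.7121e-08 m^2
Step 3: tau = 2330 * 730 * 5.7121e-08 / 130 = 7.4736238e-04 s
Step 4: Convert to microseconds (multiply by 1e6).
tau = 747.362 us


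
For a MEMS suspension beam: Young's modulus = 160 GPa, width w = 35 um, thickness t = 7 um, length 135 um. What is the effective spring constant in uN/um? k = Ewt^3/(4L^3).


Step 1: Convert E to consistent units (1 GPa = 1000 uN/um^2).
E = 160 GPa = 160000 uN/um^2
Step 2: Compute t^3 = 7^3 = 343
Step 3: Compute L^3 = 135^3 = 2460375
Step 4: k = 160000 * 35 * 343 / (4 * 2460375)
k = 195.1735 uN/um


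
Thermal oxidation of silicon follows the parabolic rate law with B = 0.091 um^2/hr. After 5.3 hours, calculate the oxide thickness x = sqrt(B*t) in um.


Step 1: Compute B*t = 0.091 * 5.3 = 0.4823
Step 2: x = sqrt(0.4823)
x = 0.694 um


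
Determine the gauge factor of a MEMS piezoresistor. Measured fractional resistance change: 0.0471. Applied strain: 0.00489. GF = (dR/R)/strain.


Step 1: Identify values.
dR/R = 0.0471, strain = 0.00489
Step 2: GF = (dR/R) / strain = 0.0471 / 0.00489
GF = 9.6


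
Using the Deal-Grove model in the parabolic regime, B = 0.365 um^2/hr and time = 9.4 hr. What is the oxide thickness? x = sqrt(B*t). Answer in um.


Step 1: Compute B*t = 0.365 * 9.4 = 3.431
Step 2: x = sqrt(3.431)
x = 1.852 um


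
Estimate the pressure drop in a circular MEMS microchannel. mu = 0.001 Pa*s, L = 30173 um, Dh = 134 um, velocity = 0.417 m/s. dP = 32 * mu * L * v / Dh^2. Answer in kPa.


Step 1: Convert to SI: L = 30173e-6 m, Dh = 134e-6 m
Step 2: dP = 32 * 0.001 * 30173e-6 * 0.417 / (134e-6)^2
Step 3: dP = 22423.06 Pa
Step 4: Convert to kPa: dP = 22.42 kPa


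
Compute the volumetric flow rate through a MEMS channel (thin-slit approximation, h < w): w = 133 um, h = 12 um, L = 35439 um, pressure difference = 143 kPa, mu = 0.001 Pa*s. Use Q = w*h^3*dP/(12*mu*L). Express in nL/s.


Step 1: Convert all dimensions to SI (meters).
w = 133e-6 m, h = 12e-6 m, L = 35439e-6 m, dP = 143e3 Pa
Step 2: Q = w * h^3 * dP / (12 * mu * L)
Q = 133e-6 * (12e-6)^3 * 143e3 / (12 * 0.001 * 35439e-6) = 7.72803e-11 m^3/s
Step 3: Convert Q from m^3/s to nL/s (1 m^3 = 1e12 nL, so multiply by 1e12).
Q = 77.28 nL/s


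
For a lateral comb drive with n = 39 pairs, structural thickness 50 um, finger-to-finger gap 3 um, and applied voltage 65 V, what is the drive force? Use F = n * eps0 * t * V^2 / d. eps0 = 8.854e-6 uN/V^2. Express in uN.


Step 1: Parameters: n=39, eps0=8.854e-6 uN/V^2, t=50 um, V=65 V, d=3 um
Step 2: V^2 = 4225
Step 3: F = 39 * 8.854e-6 * 50 * 4225 / 3
F = 24.315 uN


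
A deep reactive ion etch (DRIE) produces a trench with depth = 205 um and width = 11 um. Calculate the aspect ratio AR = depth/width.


Step 1: AR = depth / width
Step 2: AR = 205 / 11
AR = 18.6


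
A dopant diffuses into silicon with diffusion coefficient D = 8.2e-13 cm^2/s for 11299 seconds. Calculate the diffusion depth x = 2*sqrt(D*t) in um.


Step 1: Compute D*t = 8.2e-13 * 11299 = 9.26518e-09 cm^2
Step 2: sqrt(D*t) = 9.62558e-05 cm
Step 3: x = 2 * 9.62558e-05 cm = 1.925116e-04 cm
Step 4: Convert to um (1 cm = 1e4 um): x = 1.925 um


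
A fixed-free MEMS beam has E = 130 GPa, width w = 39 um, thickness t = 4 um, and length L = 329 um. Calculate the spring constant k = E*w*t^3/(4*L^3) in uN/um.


Step 1: Convert E to consistent units (1 GPa = 1000 uN/um^2).
E = 130 GPa = 130000 uN/um^2
Step 2: Compute t^3 = 4^3 = 64
Step 3: Compute L^3 = 329^3 = 35611289
Step 4: k = 130000 * 39 * 64 / (4 * 35611289)
k = 2.2779 uN/um


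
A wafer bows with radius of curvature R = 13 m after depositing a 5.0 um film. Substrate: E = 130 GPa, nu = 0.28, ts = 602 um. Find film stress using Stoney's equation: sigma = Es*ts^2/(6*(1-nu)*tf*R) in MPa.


Step 1: Compute numerator: Es * ts^2 = 130 * 602^2 = 47112520 (GPa*um^2)
Step 2: Compute denominator (R in um): 6*(1-nu)*tf*R = 6*0.72*5.0*13e6 = 280800000.0 (um^2)
Step 3: sigma (GPa) = 47112520 / 280800000.0 = 1.6778e-01 GPa
Step 4: Convert to MPa (x1000): sigma = 167.8 MPa


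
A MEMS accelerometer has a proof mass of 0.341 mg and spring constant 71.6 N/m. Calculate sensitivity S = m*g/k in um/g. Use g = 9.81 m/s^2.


Step 1: Convert mass: m = 0.341 mg = 3.41e-07 kg
Step 2: S = m * g / k = 3.41e-07 * 9.81 / 71.6
Step 3: S = 4.67e-08 m/g
Step 4: Convert to um/g: S = 0.047 um/g


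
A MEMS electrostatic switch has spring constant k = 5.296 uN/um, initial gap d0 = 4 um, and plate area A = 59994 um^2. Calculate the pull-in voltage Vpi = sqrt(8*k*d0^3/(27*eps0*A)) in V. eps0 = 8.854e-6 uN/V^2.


Step 1: Compute numerator: 8 * k * d0^3 = 8 * 5.296 * 4^3 = 2711.552
Step 2: Compute denominator: 27 * eps0 * A = 27 * 8.854e-6 * 59994 = 14.342046
Step 3: Vpi = sqrt(2711.552 / 14.342046)
Vpi = 13.75 V


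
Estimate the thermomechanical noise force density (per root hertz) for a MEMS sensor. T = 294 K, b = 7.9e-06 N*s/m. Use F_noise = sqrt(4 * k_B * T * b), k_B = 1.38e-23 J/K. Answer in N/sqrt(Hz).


Step 1: Compute 4 * k_B * T * b
= 4 * 1.38e-23 * 294 * 7.9e-06
= 1.2821e-25 N^2/Hz
Step 2: F_noise = sqrt(1.2821e-25)
F_noise = 3.58e-13 N/sqrt(Hz)


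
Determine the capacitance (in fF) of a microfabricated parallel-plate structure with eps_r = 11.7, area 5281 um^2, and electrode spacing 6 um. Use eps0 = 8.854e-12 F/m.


Step 1: Convert area to m^2: A = 5281e-12 m^2
Step 2: Convert gap to m: d = 6e-6 m
Step 3: C = eps0 * eps_r * A / d
C = 8.854e-12 * 11.7 * 5281e-12 / 6e-6
Step 4: Convert to fF (multiply by 1e15).
C = 91.18 fF


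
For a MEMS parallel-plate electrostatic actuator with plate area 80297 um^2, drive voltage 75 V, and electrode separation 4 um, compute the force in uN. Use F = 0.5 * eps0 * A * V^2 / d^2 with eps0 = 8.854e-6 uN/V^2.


Step 1: Identify parameters.
eps0 = 8.854e-6 uN/V^2, A = 80297 um^2, V = 75 V, d = 4 um
Step 2: Compute V^2 = 75^2 = 5625
Step 3: Compute d^2 = 4^2 = 16
Step 4: F = 0.5 * 8.854e-6 * 80297 * 5625 / 16
F = 124.972 uN


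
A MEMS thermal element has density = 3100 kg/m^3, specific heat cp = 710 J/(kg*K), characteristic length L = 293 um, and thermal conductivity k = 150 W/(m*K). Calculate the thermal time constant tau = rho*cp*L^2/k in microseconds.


Step 1: Convert L to m: L = 293e-6 m
Step 2: L^2 = (293e-6)^2 = 8.5849e-08 m^2
Step 3: tau = 3100 * 710 * 8.5849e-08 / 150 = 1.25969099e-03 s
Step 4: Convert to microseconds (multiply by 1e6).
tau = 1259.691 us


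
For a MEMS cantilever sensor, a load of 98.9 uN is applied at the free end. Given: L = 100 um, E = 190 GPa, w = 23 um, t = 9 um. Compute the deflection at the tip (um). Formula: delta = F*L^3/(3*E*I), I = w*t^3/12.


Step 1: Calculate the second moment of area.
I = w * t^3 / 12 = 23 * 9^3 / 12 = 1397.25 um^4
Step 2: Convert E to consistent units (1 GPa = 1000 uN/um^2).
E = 190 GPa = 190000 uN/um^2
Step 3: Calculate tip deflection.
delta = F * L^3 / (3 * E * I)
delta = 98.9 * 100^3 / (3 * 190000 * 1397.25)
delta = 0.1242 um


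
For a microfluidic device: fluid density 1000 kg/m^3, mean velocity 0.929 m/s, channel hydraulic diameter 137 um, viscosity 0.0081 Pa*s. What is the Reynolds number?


Step 1: Convert Dh to meters: Dh = 137e-6 m
Step 2: Re = rho * v * Dh / mu
Re = 1000 * 0.929 * 137e-6 / 0.0081
Re = 15.713


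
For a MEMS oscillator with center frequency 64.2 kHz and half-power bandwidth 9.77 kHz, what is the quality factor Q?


Step 1: Q = f0 / bandwidth
Step 2: Q = 64.2 / 9.77
Q = 6.6


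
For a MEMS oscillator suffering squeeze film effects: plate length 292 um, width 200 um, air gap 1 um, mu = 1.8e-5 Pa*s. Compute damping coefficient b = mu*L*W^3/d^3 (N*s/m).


Step 1: Convert to SI.
L = 292e-6 m, W = 200e-6 m, d = 1e-6 m
Step 2: W^3 = (200e-6)^3 = 8.00e-12 m^3
Step 3: d^3 = (1e-6)^3 = 1.00e-18 m^3
Step 4: b = 1.8e-5 * 292e-6 * 8.00e-12 / 1.00e-18
b = 4.20e-02 N*s/m


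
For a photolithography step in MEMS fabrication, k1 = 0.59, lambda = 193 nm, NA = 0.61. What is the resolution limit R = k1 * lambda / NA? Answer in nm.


Step 1: Identify values: k1 = 0.59, lambda = 193 nm, NA = 0.61
Step 2: R = k1 * lambda / NA
R = 0.59 * 193 / 0.61
R = 186.7 nm


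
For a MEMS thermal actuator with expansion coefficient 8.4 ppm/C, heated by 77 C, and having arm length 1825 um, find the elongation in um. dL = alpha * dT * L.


Step 1: Convert CTE: alpha = 8.4 ppm/C = 8.4e-6 /C
Step 2: dL = 8.4e-6 * 77 * 1825
dL = 1.1804 um


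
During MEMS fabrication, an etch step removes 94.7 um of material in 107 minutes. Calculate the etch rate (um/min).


Step 1: Etch rate = depth / time
Step 2: rate = 94.7 / 107
rate = 0.885 um/min


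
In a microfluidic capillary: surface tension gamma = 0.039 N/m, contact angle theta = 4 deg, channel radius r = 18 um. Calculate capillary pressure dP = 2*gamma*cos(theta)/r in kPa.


Step 1: cos(4 deg) = 0.9976
Step 2: Convert r to m: r = 18e-6 m
Step 3: dP = 2 * 0.039 * 0.9976 / 18e-6 = 4322.9 Pa
Step 4: Convert Pa to kPa (divide by 1000).
dP = 4.32 kPa


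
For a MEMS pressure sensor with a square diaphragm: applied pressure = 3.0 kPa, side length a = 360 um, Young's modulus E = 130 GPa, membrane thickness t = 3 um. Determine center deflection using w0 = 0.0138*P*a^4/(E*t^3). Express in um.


Step 1: Convert pressure to compatible units (E is in GPa, so P in GPa).
P = 3.0 kPa = 3.0e-6 GPa
Step 2: Compute numerator: 0.0138 * P * a^4.
a^4 = 360^4 = 16796160000
numerator = 0.0138 * 3.0e-6 * 16796160000 = 6.95361e+02
Step 3: Compute denominator: E * t^3 = 130 * 3^3 = 3510
Step 4: w0 = numerator / denominator = 6.95361e+02 / 3510 = 0.1981 um


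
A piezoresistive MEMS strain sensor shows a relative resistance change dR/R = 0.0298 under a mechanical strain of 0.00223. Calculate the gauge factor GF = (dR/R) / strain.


Step 1: Identify values.
dR/R = 0.0298, strain = 0.00223
Step 2: GF = (dR/R) / strain = 0.0298 / 0.00223
GF = 13.4


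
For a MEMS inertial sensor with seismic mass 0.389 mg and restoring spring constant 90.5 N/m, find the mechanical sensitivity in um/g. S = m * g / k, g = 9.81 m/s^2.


Step 1: Convert mass: m = 0.389 mg = 3.89e-07 kg
Step 2: S = m * g / k = 3.89e-07 * 9.81 / 90.5
Step 3: S = 4.22e-08 m/g
Step 4: Convert to um/g: S = 0.042 um/g


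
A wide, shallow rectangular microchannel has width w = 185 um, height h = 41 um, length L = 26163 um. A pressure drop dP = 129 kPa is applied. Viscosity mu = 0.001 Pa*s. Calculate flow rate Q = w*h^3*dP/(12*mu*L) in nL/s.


Step 1: Convert all dimensions to SI (meters).
w = 185e-6 m, h = 41e-6 m, L = 26163e-6 m, dP = 129e3 Pa
Step 2: Q = w * h^3 * dP / (12 * mu * L)
Q = 185e-6 * (41e-6)^3 * 129e3 / (12 * 0.001 * 26163e-6) = 5.2389496e-09 m^3/s
Step 3: Convert Q from m^3/s to nL/s (1 m^3 = 1e12 nL, so multiply by 1e12).
Q = 5238.95 nL/s


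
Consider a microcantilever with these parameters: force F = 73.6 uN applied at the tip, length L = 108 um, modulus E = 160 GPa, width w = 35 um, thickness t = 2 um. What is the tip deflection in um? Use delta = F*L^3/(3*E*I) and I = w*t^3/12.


Step 1: Calculate the second moment of area.
I = w * t^3 / 12 = 35 * 2^3 / 12 = 23.3333 um^4
Step 2: Convert E to consistent units (1 GPa = 1000 uN/um^2).
E = 160 GPa = 160000 uN/um^2
Step 3: Calculate tip deflection.
delta = F * L^3 / (3 * E * I)
delta = 73.6 * 108^3 / (3 * 160000 * 23.3333)
delta = 8.2781 um


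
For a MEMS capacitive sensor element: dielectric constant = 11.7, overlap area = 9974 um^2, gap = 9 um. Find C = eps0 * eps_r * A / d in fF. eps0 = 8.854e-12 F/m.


Step 1: Convert area to m^2: A = 9974e-12 m^2
Step 2: Convert gap to m: d = 9e-6 m
Step 3: C = eps0 * eps_r * A / d
C = 8.854e-12 * 11.7 * 9974e-12 / 9e-6
Step 4: Convert to fF (multiply by 1e15).
C = 114.8 fF


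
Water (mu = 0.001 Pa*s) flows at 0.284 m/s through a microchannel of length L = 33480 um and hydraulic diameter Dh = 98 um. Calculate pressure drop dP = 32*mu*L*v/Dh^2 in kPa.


Step 1: Convert to SI: L = 33480e-6 m, Dh = 98e-6 m
Step 2: dP = 32 * 0.001 * 33480e-6 * 0.284 / (98e-6)^2
Step 3: dP = 31681.20 Pa
Step 4: Convert to kPa: dP = 31.68 kPa


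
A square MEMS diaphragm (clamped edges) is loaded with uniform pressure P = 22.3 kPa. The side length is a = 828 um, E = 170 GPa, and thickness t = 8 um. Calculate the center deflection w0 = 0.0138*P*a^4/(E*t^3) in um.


Step 1: Convert pressure to compatible units (E is in GPa, so P in GPa).
P = 22.3 kPa = 22.3e-6 GPa
Step 2: Compute numerator: 0.0138 * P * a^4.
a^4 = 828^4 = 470025421056
numerator = 0.0138 * 22.3e-6 * 470025421056 = 1.446456e+05
Step 3: Compute denominator: E * t^3 = 170 * 8^3 = 87040
Step 4: w0 = numerator / denominator = 1.446456e+05 / 87040 = 1.6618 um


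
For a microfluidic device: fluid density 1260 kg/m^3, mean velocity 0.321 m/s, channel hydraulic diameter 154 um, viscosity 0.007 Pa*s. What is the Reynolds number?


Step 1: Convert Dh to meters: Dh = 154e-6 m
Step 2: Re = rho * v * Dh / mu
Re = 1260 * 0.321 * 154e-6 / 0.007
Re = 8.898


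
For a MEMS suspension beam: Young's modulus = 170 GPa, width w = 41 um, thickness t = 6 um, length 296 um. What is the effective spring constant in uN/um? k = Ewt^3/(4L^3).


Step 1: Convert E to consistent units (1 GPa = 1000 uN/um^2).
E = 170 GPa = 170000 uN/um^2
Step 2: Compute t^3 = 6^3 = 216
Step 3: Compute L^3 = 296^3 = 25934336
Step 4: k = 170000 * 41 * 216 / (4 * 25934336)
k = 14.5128 uN/um


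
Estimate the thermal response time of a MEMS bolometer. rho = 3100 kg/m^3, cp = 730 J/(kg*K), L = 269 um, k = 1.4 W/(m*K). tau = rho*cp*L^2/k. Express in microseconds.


Step 1: Convert L to m: L = 269e-6 m
Step 2: L^2 = (269e-6)^2 = 7.2361e-08 m^2
Step 3: tau = 3100 * 730 * 7.2361e-08 / 1.4 = 1.1696638786e-01 s
Step 4: Convert to microseconds (multiply by 1e6).
tau = 116966.388 us


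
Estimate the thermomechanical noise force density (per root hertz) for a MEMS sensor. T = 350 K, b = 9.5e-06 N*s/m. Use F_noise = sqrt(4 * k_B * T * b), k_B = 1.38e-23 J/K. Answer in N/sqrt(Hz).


Step 1: Compute 4 * k_B * T * b
= 4 * 1.38e-23 * 350 * 9.5e-06
= 1.8354e-25 N^2/Hz
Step 2: F_noise = sqrt(1.8354e-25)
F_noise = 4.28e-13 N/sqrt(Hz)


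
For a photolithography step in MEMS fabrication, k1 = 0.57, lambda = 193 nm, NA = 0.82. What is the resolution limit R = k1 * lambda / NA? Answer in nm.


Step 1: Identify values: k1 = 0.57, lambda = 193 nm, NA = 0.82
Step 2: R = k1 * lambda / NA
R = 0.57 * 193 / 0.82
R = 134.2 nm


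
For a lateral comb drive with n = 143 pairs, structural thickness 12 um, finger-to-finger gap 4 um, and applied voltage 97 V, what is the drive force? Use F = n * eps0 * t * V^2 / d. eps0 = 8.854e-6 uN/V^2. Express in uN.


Step 1: Parameters: n=143, eps0=8.854e-6 uN/V^2, t=12 um, V=97 V, d=4 um
Step 2: V^2 = 9409
Step 3: F = 143 * 8.854e-6 * 12 * 9409 / 4
F = 35.739 uN


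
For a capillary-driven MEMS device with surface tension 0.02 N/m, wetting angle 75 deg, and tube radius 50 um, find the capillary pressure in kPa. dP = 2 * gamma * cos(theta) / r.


Step 1: cos(75 deg) = 0.2588
Step 2: Convert r to m: r = 50e-6 m
Step 3: dP = 2 * 0.02 * 0.2588 / 50e-6 = 207.0 Pa
Step 4: Convert Pa to kPa (divide by 1000).
dP = 0.21 kPa


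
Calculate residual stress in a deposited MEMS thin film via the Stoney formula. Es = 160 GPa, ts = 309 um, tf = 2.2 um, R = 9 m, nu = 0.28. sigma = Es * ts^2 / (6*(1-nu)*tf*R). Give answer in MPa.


Step 1: Compute numerator: Es * ts^2 = 160 * 309^2 = 15276960 (GPa*um^2)
Step 2: Compute denominator (R in um): 6*(1-nu)*tf*R = 6*0.72*2.2*9e6 = 85536000.0 (um^2)
Step 3: sigma (GPa) = 15276960 / 85536000.0 = 1.78603e-01 GPa
Step 4: Convert to MPa (x1000): sigma = 178.6 MPa


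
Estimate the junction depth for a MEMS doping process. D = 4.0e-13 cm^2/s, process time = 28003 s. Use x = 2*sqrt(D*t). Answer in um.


Step 1: Compute D*t = 4.0e-13 * 28003 = 1.12012e-08 cm^2
Step 2: sqrt(D*t) = 1.05836e-04 cm
Step 3: x = 2 * 1.05836e-04 cm = 2.11672e-04 cm
Step 4: Convert to um (1 cm = 1e4 um): x = 2.117 um


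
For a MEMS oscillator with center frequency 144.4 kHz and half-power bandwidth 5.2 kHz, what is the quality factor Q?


Step 1: Q = f0 / bandwidth
Step 2: Q = 144.4 / 5.2
Q = 27.8


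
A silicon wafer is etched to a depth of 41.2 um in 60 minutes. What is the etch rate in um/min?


Step 1: Etch rate = depth / time
Step 2: rate = 41.2 / 60
rate = 0.687 um/min


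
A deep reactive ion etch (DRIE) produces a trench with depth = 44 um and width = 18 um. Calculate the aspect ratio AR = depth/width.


Step 1: AR = depth / width
Step 2: AR = 44 / 18
AR = 2.4


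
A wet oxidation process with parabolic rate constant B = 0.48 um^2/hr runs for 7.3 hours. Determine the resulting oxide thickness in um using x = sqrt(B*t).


Step 1: Compute B*t = 0.48 * 7.3 = 3.504
Step 2: x = sqrt(3.504)
x = 1.872 um


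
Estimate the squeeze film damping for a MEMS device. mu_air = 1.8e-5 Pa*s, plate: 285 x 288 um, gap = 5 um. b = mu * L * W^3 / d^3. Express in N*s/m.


Step 1: Convert to SI.
L = 285e-6 m, W = 288e-6 m, d = 5e-6 m
Step 2: W^3 = (288e-6)^3 = 2.39e-11 m^3
Step 3: d^3 = (5e-6)^3 = 1.25e-16 m^3
Step 4: b = 1.8e-5 * 285e-6 * 2.39e-11 / 1.25e-16
b = 9.80e-04 N*s/m


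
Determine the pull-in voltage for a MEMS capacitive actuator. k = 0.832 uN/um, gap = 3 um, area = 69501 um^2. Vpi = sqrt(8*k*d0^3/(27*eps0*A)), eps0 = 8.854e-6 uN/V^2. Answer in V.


Step 1: Compute numerator: 8 * k * d0^3 = 8 * 0.832 * 3^3 = 179.712
Step 2: Compute denominator: 27 * eps0 * A = 27 * 8.854e-6 * 69501 = 16.61477
Step 3: Vpi = sqrt(179.712 / 16.61477)
Vpi = 3.29 V


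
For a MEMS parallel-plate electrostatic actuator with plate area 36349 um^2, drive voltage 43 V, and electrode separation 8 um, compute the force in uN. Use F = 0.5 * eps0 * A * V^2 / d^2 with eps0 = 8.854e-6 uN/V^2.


Step 1: Identify parameters.
eps0 = 8.854e-6 uN/V^2, A = 36349 um^2, V = 43 V, d = 8 um
Step 2: Compute V^2 = 43^2 = 1849
Step 3: Compute d^2 = 8^2 = 64
Step 4: F = 0.5 * 8.854e-6 * 36349 * 1849 / 64
F = 4.649 uN


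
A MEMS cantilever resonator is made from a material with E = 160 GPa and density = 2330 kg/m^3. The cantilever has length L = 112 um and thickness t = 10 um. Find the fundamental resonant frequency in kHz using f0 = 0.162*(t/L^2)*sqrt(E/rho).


Step 1: Convert units to SI.
t_SI = 10e-6 m, L_SI = 112e-6 m
Step 2: Calculate sqrt(E/rho).
sqrt(160e9 / 2330) = 8286.71 m/s
Step 3: Compute f0.
f0 = 0.162 * 10e-6 / (112e-6)^2 * 8286.71 = 1070190.5 Hz = 1070.19 kHz


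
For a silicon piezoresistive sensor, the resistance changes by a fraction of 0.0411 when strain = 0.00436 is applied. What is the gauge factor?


Step 1: Identify values.
dR/R = 0.0411, strain = 0.00436
Step 2: GF = (dR/R) / strain = 0.0411 / 0.00436
GF = 9.4


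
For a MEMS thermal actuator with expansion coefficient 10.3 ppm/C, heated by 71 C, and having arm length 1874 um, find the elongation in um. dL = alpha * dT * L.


Step 1: Convert CTE: alpha = 10.3 ppm/C = 10.3e-6 /C
Step 2: dL = 10.3e-6 * 71 * 1874
dL = 1.3705 um


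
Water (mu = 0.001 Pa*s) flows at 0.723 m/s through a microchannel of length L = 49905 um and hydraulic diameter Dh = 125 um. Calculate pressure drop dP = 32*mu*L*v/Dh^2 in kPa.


Step 1: Convert to SI: L = 49905e-6 m, Dh = 125e-6 m
Step 2: dP = 32 * 0.001 * 49905e-6 * 0.723 / (125e-6)^2
Step 3: dP = 73894.53 Pa
Step 4: Convert to kPa: dP = 73.89 kPa


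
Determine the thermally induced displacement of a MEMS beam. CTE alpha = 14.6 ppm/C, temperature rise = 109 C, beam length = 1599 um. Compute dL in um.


Step 1: Convert CTE: alpha = 14.6 ppm/C = 14.6e-6 /C
Step 2: dL = 14.6e-6 * 109 * 1599
dL = 2.5446 um


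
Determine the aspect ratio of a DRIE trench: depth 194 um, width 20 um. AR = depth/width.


Step 1: AR = depth / width
Step 2: AR = 194 / 20
AR = 9.7


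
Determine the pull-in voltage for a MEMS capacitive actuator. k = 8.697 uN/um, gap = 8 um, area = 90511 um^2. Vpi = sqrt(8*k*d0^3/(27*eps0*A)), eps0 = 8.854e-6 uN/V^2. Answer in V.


Step 1: Compute numerator: 8 * k * d0^3 = 8 * 8.697 * 8^3 = 35622.912
Step 2: Compute denominator: 27 * eps0 * A = 27 * 8.854e-6 * 90511 = 21.637379
Step 3: Vpi = sqrt(35622.912 / 21.637379)
Vpi = 40.58 V


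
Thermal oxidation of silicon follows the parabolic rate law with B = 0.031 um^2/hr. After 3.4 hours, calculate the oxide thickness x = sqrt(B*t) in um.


Step 1: Compute B*t = 0.031 * 3.4 = 0.1054
Step 2: x = sqrt(0.1054)
x = 0.325 um


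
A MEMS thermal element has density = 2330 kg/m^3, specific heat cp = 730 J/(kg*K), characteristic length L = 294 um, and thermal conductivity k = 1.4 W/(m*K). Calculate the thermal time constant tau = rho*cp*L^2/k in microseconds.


Step 1: Convert L to m: L = 294e-6 m
Step 2: L^2 = (294e-6)^2 = 8.6436e-08 m^2
Step 3: tau = 2330 * 730 * 8.6436e-08 / 1.4 = 1.05013566e-01 s
Step 4: Convert to microseconds (multiply by 1e6).
tau = 105013.566 us


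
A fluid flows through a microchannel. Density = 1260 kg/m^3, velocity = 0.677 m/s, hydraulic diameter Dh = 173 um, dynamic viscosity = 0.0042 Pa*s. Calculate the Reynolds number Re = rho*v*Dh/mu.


Step 1: Convert Dh to meters: Dh = 173e-6 m
Step 2: Re = rho * v * Dh / mu
Re = 1260 * 0.677 * 173e-6 / 0.0042
Re = 35.136


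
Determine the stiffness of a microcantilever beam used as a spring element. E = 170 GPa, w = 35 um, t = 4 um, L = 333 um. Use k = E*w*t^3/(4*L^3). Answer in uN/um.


Step 1: Convert E to consistent units (1 GPa = 1000 uN/um^2).
E = 170 GPa = 170000 uN/um^2
Step 2: Compute t^3 = 4^3 = 64
Step 3: Compute L^3 = 333^3 = 36926037
Step 4: k = 170000 * 35 * 64 / (4 * 36926037)
k = 2.5781 uN/um


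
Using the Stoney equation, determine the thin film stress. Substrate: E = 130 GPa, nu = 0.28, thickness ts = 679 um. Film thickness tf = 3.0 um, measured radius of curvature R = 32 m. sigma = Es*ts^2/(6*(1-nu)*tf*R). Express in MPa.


Step 1: Compute numerator: Es * ts^2 = 130 * 679^2 = 59935330 (GPa*um^2)
Step 2: Compute denominator (R in um): 6*(1-nu)*tf*R = 6*0.72*3.0*32e6 = 414720000.0 (um^2)
Step 3: sigma (GPa) = 59935330 / 414720000.0 = 1.4452e-01 GPa
Step 4: Convert to MPa (x1000): sigma = 144.5 MPa


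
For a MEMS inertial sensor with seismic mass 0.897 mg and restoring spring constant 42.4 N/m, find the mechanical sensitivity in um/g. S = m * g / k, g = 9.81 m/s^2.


Step 1: Convert mass: m = 0.897 mg = 8.97e-07 kg
Step 2: S = m * g / k = 8.97e-07 * 9.81 / 42.4
Step 3: S = 2.08e-07 m/g
Step 4: Convert to um/g: S = 0.208 um/g


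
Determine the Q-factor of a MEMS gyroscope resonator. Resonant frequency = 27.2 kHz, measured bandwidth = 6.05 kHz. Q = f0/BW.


Step 1: Q = f0 / bandwidth
Step 2: Q = 27.2 / 6.05
Q = 4.5


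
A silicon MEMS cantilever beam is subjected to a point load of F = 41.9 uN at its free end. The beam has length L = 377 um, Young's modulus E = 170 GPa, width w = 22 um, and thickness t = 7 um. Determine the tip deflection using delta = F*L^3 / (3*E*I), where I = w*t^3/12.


Step 1: Calculate the second moment of area.
I = w * t^3 / 12 = 22 * 7^3 / 12 = 628.8333 um^4
Step 2: Convert E to consistent units (1 GPa = 1000 uN/um^2).
E = 170 GPa = 170000 uN/um^2
Step 3: Calculate tip deflection.
delta = F * L^3 / (3 * E * I)
delta = 41.9 * 377^3 / (3 * 170000 * 628.8333)
delta = 7.0006 um


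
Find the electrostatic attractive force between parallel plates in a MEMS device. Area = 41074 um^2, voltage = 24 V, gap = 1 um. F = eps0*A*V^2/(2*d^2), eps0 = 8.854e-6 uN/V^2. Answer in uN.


Step 1: Identify parameters.
eps0 = 8.854e-6 uN/V^2, A = 41074 um^2, V = 24 V, d = 1 um
Step 2: Compute V^2 = 24^2 = 576
Step 3: Compute d^2 = 1^2 = 1
Step 4: F = 0.5 * 8.854e-6 * 41074 * 576 / 1
F = 104.737 uN


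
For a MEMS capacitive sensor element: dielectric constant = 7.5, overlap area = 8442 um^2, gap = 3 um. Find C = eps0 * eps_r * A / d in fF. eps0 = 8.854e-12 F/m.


Step 1: Convert area to m^2: A = 8442e-12 m^2
Step 2: Convert gap to m: d = 3e-6 m
Step 3: C = eps0 * eps_r * A / d
C = 8.854e-12 * 7.5 * 8442e-12 / 3e-6
Step 4: Convert to fF (multiply by 1e15).
C = 186.86 fF


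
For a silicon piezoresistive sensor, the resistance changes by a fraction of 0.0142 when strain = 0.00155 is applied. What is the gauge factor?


Step 1: Identify values.
dR/R = 0.0142, strain = 0.00155
Step 2: GF = (dR/R) / strain = 0.0142 / 0.00155
GF = 9.2


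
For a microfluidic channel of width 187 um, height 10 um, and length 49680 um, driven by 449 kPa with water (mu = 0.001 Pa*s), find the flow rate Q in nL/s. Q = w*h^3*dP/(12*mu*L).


Step 1: Convert all dimensions to SI (meters).
w = 187e-6 m, h = 10e-6 m, L = 49680e-6 m, dP = 449e3 Pa
Step 2: Q = w * h^3 * dP / (12 * mu * L)
Q = 187e-6 * (10e-6)^3 * 449e3 / (12 * 0.001 * 49680e-6) = 1.408397e-10 m^3/s
Step 3: Convert Q from m^3/s to nL/s (1 m^3 = 1e12 nL, so multiply by 1e12).
Q = 140.84 nL/s


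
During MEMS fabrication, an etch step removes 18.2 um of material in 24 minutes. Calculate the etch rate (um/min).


Step 1: Etch rate = depth / time
Step 2: rate = 18.2 / 24
rate = 0.758 um/min


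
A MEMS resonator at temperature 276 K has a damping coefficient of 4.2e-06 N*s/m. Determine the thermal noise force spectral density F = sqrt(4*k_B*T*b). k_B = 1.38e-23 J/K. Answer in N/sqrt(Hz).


Step 1: Compute 4 * k_B * T * b
= 4 * 1.38e-23 * 276 * 4.2e-06
= 6.3988e-26 N^2/Hz
Step 2: F_noise = sqrt(6.3988e-26)
F_noise = 2.53e-13 N/sqrt(Hz)


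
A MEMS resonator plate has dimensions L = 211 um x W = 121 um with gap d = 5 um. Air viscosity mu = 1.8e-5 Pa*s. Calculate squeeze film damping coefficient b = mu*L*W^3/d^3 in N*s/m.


Step 1: Convert to SI.
L = 211e-6 m, W = 121e-6 m, d = 5e-6 m
Step 2: W^3 = (121e-6)^3 = 1.77e-12 m^3
Step 3: d^3 = (5e-6)^3 = 1.25e-16 m^3
Step 4: b = 1.8e-5 * 211e-6 * 1.77e-12 / 1.25e-16
b = 5.38e-05 N*s/m


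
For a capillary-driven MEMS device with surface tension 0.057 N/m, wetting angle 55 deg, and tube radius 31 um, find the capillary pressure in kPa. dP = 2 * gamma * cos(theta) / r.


Step 1: cos(55 deg) = 0.5736
Step 2: Convert r to m: r = 31e-6 m
Step 3: dP = 2 * 0.057 * 0.5736 / 31e-6 = 2109.4 Pa
Step 4: Convert Pa to kPa (divide by 1000).
dP = 2.11 kPa


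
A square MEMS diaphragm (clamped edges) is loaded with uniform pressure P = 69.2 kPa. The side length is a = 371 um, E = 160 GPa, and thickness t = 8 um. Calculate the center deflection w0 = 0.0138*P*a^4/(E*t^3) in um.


Step 1: Convert pressure to compatible units (E is in GPa, so P in GPa).
P = 69.2 kPa = 69.2e-6 GPa
Step 2: Compute numerator: 0.0138 * P * a^4.
a^4 = 371^4 = 18945044881
numerator = 0.0138 * 69.2e-6 * 18945044881 = 1.80918e+04
Step 3: Compute denominator: E * t^3 = 160 * 8^3 = 81920
Step 4: w0 = numerator / denominator = 1.80918e+04 / 81920 = 0.2208 um


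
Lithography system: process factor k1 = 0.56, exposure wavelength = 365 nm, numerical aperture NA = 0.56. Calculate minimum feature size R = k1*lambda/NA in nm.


Step 1: Identify values: k1 = 0.56, lambda = 365 nm, NA = 0.56
Step 2: R = k1 * lambda / NA
R = 0.56 * 365 / 0.56
R = 365.0 nm


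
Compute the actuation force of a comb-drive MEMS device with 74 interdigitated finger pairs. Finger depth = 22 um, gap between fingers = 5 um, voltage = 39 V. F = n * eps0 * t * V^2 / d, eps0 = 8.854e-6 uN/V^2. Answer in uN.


Step 1: Parameters: n=74, eps0=8.854e-6 uN/V^2, t=22 um, V=39 V, d=5 um
Step 2: V^2 = 1521
Step 3: F = 74 * 8.854e-6 * 22 * 1521 / 5
F = 4.385 uN


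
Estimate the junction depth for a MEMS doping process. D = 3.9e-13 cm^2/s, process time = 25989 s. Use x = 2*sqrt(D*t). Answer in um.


Step 1: Compute D*t = 3.9e-13 * 25989 = 1.013571e-08 cm^2
Step 2: sqrt(D*t) = 1.00676e-04 cm
Step 3: x = 2 * 1.00676e-04 cm = 2.01352e-04 cm
Step 4: Convert to um (1 cm = 1e4 um): x = 2.014 um


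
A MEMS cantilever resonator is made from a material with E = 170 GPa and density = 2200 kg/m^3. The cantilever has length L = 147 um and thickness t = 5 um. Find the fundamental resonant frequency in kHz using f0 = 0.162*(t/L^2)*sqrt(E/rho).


Step 1: Convert units to SI.
t_SI = 5e-6 m, L_SI = 147e-6 m
Step 2: Calculate sqrt(E/rho).
sqrt(170e9 / 2200) = 8790.49 m/s
Step 3: Compute f0.
f0 = 0.162 * 5e-6 / (147e-6)^2 * 8790.49 = 329506.1 Hz = 329.51 kHz


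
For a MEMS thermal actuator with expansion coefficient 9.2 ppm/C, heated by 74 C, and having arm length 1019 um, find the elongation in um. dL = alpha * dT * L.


Step 1: Convert CTE: alpha = 9.2 ppm/C = 9.2e-6 /C
Step 2: dL = 9.2e-6 * 74 * 1019
dL = 0.6937 um


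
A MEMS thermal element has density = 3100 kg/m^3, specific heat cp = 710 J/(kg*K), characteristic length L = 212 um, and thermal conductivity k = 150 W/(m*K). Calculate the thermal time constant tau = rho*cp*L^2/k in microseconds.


Step 1: Convert L to m: L = 212e-6 m
Step 2: L^2 = (212e-6)^2 = 4.4944e-08 m^2
Step 3: tau = 3100 * 710 * 4.4944e-08 / 150 = 6.5947829e-04 s
Step 4: Convert to microseconds (multiply by 1e6).
tau = 659.478 us


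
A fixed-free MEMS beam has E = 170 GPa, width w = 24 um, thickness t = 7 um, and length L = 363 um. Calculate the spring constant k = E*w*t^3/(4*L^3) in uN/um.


Step 1: Convert E to consistent units (1 GPa = 1000 uN/um^2).
E = 170 GPa = 170000 uN/um^2
Step 2: Compute t^3 = 7^3 = 343
Step 3: Compute L^3 = 363^3 = 47832147
Step 4: k = 170000 * 24 * 343 / (4 * 47832147)
k = 7.3143 uN/um


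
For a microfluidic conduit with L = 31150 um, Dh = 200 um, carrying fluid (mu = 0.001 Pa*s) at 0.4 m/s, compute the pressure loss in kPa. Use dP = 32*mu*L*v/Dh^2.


Step 1: Convert to SI: L = 31150e-6 m, Dh = 200e-6 m
Step 2: dP = 32 * 0.001 * 31150e-6 * 0.4 / (200e-6)^2
Step 3: dP = 9968.00 Pa
Step 4: Convert to kPa: dP = 9.97 kPa


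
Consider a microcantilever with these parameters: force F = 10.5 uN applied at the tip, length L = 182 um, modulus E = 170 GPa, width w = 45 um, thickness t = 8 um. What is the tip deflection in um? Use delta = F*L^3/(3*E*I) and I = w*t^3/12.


Step 1: Calculate the second moment of area.
I = w * t^3 / 12 = 45 * 8^3 / 12 = 1920.0 um^4
Step 2: Convert E to consistent units (1 GPa = 1000 uN/um^2).
E = 170 GPa = 170000 uN/um^2
Step 3: Calculate tip deflection.
delta = F * L^3 / (3 * E * I)
delta = 10.5 * 182^3 / (3 * 170000 * 1920.0)
delta = 0.0646 um


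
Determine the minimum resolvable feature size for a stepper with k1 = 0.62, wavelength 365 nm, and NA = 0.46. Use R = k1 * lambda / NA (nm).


Step 1: Identify values: k1 = 0.62, lambda = 365 nm, NA = 0.46
Step 2: R = k1 * lambda / NA
R = 0.62 * 365 / 0.46
R = 492.0 nm


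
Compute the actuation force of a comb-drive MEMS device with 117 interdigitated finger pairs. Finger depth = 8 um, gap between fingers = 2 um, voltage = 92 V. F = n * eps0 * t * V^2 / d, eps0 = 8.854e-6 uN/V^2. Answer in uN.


Step 1: Parameters: n=117, eps0=8.854e-6 uN/V^2, t=8 um, V=92 V, d=2 um
Step 2: V^2 = 8464
Step 3: F = 117 * 8.854e-6 * 8 * 8464 / 2
F = 35.072 uN


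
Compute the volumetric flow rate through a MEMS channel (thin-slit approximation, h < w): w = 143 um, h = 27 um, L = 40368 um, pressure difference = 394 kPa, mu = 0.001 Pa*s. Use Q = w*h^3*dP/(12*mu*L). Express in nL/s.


Step 1: Convert all dimensions to SI (meters).
w = 143e-6 m, h = 27e-6 m, L = 40368e-6 m, dP = 394e3 Pa
Step 2: Q = w * h^3 * dP / (12 * mu * L)
Q = 143e-6 * (27e-6)^3 * 394e3 / (12 * 0.001 * 40368e-6) = 2.28931246e-09 m^3/s
Step 3: Convert Q from m^3/s to nL/s (1 m^3 = 1e12 nL, so multiply by 1e12).
Q = 2289.312 nL/s


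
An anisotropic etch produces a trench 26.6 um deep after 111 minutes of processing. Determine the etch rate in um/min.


Step 1: Etch rate = depth / time
Step 2: rate = 26.6 / 111
rate = 0.24 um/min


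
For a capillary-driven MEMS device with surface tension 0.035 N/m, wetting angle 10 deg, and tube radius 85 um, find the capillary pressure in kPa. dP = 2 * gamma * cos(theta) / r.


Step 1: cos(10 deg) = 0.9848
Step 2: Convert r to m: r = 85e-6 m
Step 3: dP = 2 * 0.035 * 0.9848 / 85e-6 = 811.0 Pa
Step 4: Convert Pa to kPa (divide by 1000).
dP = 0.81 kPa


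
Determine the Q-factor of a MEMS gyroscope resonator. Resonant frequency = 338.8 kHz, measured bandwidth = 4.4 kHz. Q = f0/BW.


Step 1: Q = f0 / bandwidth
Step 2: Q = 338.8 / 4.4
Q = 77.0


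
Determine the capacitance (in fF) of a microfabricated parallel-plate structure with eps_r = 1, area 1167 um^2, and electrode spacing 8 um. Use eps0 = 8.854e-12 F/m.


Step 1: Convert area to m^2: A = 1167e-12 m^2
Step 2: Convert gap to m: d = 8e-6 m
Step 3: C = eps0 * eps_r * A / d
C = 8.854e-12 * 1 * 1167e-12 / 8e-6
Step 4: Convert to fF (multiply by 1e15).
C = 1.29 fF


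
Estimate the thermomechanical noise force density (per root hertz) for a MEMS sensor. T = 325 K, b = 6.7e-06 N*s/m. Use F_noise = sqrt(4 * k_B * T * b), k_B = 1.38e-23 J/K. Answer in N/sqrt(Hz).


Step 1: Compute 4 * k_B * T * b
= 4 * 1.38e-23 * 325 * 6.7e-06
= 1.2020e-25 N^2/Hz
Step 2: F_noise = sqrt(1.2020e-25)
F_noise = 3.47e-13 N/sqrt(Hz)


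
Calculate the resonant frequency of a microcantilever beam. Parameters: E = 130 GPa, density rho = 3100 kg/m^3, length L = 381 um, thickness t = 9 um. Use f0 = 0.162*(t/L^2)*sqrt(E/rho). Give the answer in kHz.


Step 1: Convert units to SI.
t_SI = 9e-6 m, L_SI = 381e-6 m
Step 2: Calculate sqrt(E/rho).
sqrt(130e9 / 3100) = 6475.76 m/s
Step 3: Compute f0.
f0 = 0.162 * 9e-6 / (381e-6)^2 * 6475.76 = 65042.7 Hz = 65.04 kHz


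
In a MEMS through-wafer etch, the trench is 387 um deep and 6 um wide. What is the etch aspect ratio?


Step 1: AR = depth / width
Step 2: AR = 387 / 6
AR = 64.5


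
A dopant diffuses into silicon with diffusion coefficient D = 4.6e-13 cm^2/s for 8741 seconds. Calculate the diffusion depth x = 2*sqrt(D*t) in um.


Step 1: Compute D*t = 4.6e-13 * 8741 = 4.02086e-09 cm^2
Step 2: sqrt(D*t) = 6.34103e-05 cm
Step 3: x = 2 * 6.34103e-05 cm = 1.268206e-04 cm
Step 4: Convert to um (1 cm = 1e4 um): x = 1.268 um


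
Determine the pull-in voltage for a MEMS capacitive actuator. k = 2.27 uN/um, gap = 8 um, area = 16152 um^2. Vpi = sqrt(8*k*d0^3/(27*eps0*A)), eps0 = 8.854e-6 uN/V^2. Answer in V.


Step 1: Compute numerator: 8 * k * d0^3 = 8 * 2.27 * 8^3 = 9297.92
Step 2: Compute denominator: 27 * eps0 * A = 27 * 8.854e-6 * 16152 = 3.861265
Step 3: Vpi = sqrt(9297.92 / 3.861265)
Vpi = 49.07 V


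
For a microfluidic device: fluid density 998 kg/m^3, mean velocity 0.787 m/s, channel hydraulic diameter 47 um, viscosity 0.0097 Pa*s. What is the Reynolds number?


Step 1: Convert Dh to meters: Dh = 47e-6 m
Step 2: Re = rho * v * Dh / mu
Re = 998 * 0.787 * 47e-6 / 0.0097
Re = 3.806


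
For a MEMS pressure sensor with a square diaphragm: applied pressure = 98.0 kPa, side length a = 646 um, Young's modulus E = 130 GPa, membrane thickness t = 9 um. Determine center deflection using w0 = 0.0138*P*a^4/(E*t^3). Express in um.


Step 1: Convert pressure to compatible units (E is in GPa, so P in GPa).
P = 98.0 kPa = 98.0e-6 GPa
Step 2: Compute numerator: 0.0138 * P * a^4.
a^4 = 646^4 = 174152643856
numerator = 0.0138 * 98.0e-6 * 174152643856 = 2.35524e+05
Step 3: Compute denominator: E * t^3 = 130 * 9^3 = 94770
Step 4: w0 = numerator / denominator = 2.35524e+05 / 94770 = 2.4852 um
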